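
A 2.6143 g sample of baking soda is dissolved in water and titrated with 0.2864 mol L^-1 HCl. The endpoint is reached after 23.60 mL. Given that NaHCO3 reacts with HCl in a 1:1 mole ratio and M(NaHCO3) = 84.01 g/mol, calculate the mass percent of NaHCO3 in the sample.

21.7%

n(HCl) = 0.2864 x 0.02360 = 0.006759 mol.
n(NaHCO3) = 0.006759 / 1 = 0.006759 mol.
mass of NaHCO3 = 0.006759 x 84.01 = 0.5678 g.
% purity = 0.5678 / 2.6143 x 100 = 21.7%.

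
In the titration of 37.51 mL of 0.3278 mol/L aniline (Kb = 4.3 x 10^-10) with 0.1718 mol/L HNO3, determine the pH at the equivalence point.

2.79

n(C6H5NH2) = 0.3278 x 0.03751 = 0.01230 mol; V(HNO3) at equivalence = 0.01230/0.1718 = 0.07157 L.
At equivalence the base is fully converted to C6H5NH3+; total volume = 0.1091 L, so [C6H5NH3+] = 0.01230/0.1091 = 0.1127 M.
Ka(C6H5NH3+) = Kw/Kb = 1.0e-14 / 4.3 x 10^-10 = 2.33e-5.
[H^+] = sqrt(Ka x [C6H5NH3+]) = sqrt(2.33e-5 x 0.1127) = 0.00162 M.
pH = -log(0.00162) = 2.79.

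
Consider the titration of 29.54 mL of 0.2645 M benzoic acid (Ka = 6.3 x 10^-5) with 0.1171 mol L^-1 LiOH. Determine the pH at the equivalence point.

n(C6H5COOH) = 0.2645 x 0.02954 = 0.007813 mol; V(LiOH) at equivalence = 0.007813/0.1171 = 0.06672 L.
At equivalence all the acid is converted to C6H5COO-; total volume = 0.02954 + 0.06672 = 0.09626 L, so [C6H5COO-] = 0.007813/0.09626 = 0.08117 M.
Kb = Kw/Ka = 1.0e-14 / 6.3 x 10^-5 = 1.59e-10.
[OH^-] = sqrt(Kb x [C6H5COO-]) = sqrt(1.59e-10 x 0.08117) = 3.59e-6 M.
pOH = 5.44, so pH = 14.00 - 5.44 = 8.56.

8.56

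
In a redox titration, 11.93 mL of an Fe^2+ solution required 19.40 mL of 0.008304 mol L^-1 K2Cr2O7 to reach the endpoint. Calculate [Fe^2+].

n(K2Cr2O7) = 0.008304 x 0.01940 = 0.0001611 mol.
From the balanced equation, 1 mol K2Cr2O7 reacts with 6 mol Fe^2+, so n(Fe^2+) = 0.0001611 x 6/1 = 0.0009666 mol.
[Fe^2+] = 0.0009666 / 0.01193 L = 0.0810 M.

0.0810 M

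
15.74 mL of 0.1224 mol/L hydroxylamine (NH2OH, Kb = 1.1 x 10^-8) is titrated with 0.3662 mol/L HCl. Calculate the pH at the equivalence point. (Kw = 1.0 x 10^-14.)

3.54

n(NH2OH) = 0.1224 x 0.01574 = 0.001927 mol; V(HCl) at equivalence = 0.001927/0.3662 = 0.005261 L.
At equivalence the base is fully converted to NH3OH+; total volume = 0.02100 L, so [NH3OH+] = 0.001927/0.02100 = 0.09174 M.
Ka(NH3OH+) = Kw/Kb = 1.0e-14 / 1.1 x 10^-8 = 9.09e-7.
[H^+] = sqrt(Ka x [NH3OH+]) = sqrt(9.09e-7 x 0.09174) = 0.000289 M.
pH = -log(0.000289) = 3.54.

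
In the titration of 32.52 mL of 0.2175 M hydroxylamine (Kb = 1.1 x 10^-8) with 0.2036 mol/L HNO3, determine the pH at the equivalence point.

3.51

n(NH2OH) = 0.2175 x 0.03252 = 0.007073 mol; V(HNO3) at equivalence = 0.007073/0.2036 = 0.03474 L.
At equivalence the base is fully converted to NH3OH+; total volume = 0.06726 L, so [NH3OH+] = 0.007073/0.06726 = 0.1052 M.
Ka(NH3OH+) = Kw/Kb = 1.0e-14 / 1.1 x 10^-8 = 9.09e-7.
[H^+] = sqrt(Ka x [NH3OH+]) = sqrt(9.09e-7 x 0.1052) = 0.000309 M.
pH = -log(0.000309) = 3.51.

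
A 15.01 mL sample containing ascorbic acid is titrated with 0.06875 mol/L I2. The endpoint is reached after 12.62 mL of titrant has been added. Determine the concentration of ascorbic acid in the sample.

0.0578 M

n(I2) = 0.06875 x 0.01262 = 0.0008676 mol.
From the balanced equation, 1 mol I2 reacts with 1 mol ascorbic acid, so n(ascorbic acid) = 0.0008676 x 1/1 = 0.0008676 mol.
[ascorbic acid] = 0.0008676 / 0.01501 L = 0.0578 M.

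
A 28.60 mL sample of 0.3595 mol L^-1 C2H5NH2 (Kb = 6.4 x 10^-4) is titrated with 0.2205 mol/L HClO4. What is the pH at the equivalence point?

n(C2H5NH2) = 0.3595 x 0.02860 = 0.01028 mol; V(HClO4) at equivalence = 0.01028/0.2205 = 0.04663 L.
At equivalence the base is fully converted to C2H5NH3+; total volume = 0.07523 L, so [C2H5NH3+] = 0.01028/0.07523 = 0.1367 M.
Ka(C2H5NH3+) = Kw/Kb = 1.0e-14 / 6.4 x 10^-4 = 1.56e-11.
[H^+] = sqrt(Ka x [C2H5NH3+]) = sqrt(1.56e-11 x 0.1367) = 1.46e-6 M.
pH = -log(1.46e-6) = 5.84.

5.84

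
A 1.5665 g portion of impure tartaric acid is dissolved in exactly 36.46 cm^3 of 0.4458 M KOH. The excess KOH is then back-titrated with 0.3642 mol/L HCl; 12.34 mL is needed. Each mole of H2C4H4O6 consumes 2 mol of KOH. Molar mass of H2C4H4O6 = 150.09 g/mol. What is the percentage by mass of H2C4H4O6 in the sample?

56.3%

Total n(KOH) added = 0.4458 x 0.03646 = 0.01625 mol.
n(HCl) used = 0.3642 x 0.01234 = 0.004494 mol, which equals the excess n(KOH).
So n(KOH) consumed by the sample = 0.01625 - 0.004494 = 0.01176 mol.
n(H2C4H4O6) = 0.01176 / 2 = 0.005880 mol.
mass H2C4H4O6 = 0.005880 x 150.09 = 0.8825 g, so %H2C4H4O6 = 0.8825/1.5665 x 100 = 56.3%.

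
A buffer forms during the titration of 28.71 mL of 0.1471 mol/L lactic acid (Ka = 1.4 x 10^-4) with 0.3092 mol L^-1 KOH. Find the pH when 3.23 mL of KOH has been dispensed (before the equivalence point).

3.34

Initial n(HC3H5O3) = 0.1471 x 0.02871 = 0.004223 mol.
n(KOH) added = 0.3092 x 0.003230 = 0.0009987 mol, converting that many moles of HC3H5O3 to C3H5O3-.
Remaining n(HC3H5O3) = 0.003225 mol; n(C3H5O3-) = 0.0009987 mol.
By Henderson-Hasselbalch, pH = pKa + log([A^-]/[HA]) = 3.85 + log(0.0009987/0.003225) = 3.85 + (-0.51) = 3.34.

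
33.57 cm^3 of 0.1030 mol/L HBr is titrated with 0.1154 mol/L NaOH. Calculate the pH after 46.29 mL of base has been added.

12.37

n(acid) = 0.1030 x 0.03357 = 0.003458 mol; n(NaOH) added = 0.1154 x 0.04629 = 0.005342 mol.
Base is in excess by 0.005342 - 0.003458 = 0.001884 mol in a total volume of 0.07986 L.
[OH^-] = 0.001884/0.07986 = 0.02359 M, so pOH = 1.63 and pH = 14.00 - 1.63 = 12.37.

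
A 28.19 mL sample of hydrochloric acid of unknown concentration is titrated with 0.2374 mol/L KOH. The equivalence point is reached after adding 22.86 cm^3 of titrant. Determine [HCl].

n(KOH) delivered = 0.2374 x 0.02286 = 0.005427 mol.
For a 1:1 reaction, n(HCl) = 0.005427 mol.
[HCl] = 0.005427 mol / 0.02819 L = 0.193 M.

0.193 M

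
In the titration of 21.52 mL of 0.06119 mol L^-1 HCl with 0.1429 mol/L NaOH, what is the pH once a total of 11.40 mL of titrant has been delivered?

11.98

n(acid) = 0.06119 x 0.02152 = 0.001317 mol; n(NaOH) added = 0.1429 x 0.01140 = 0.001629 mol.
Base is in excess by 0.001629 - 0.001317 = 0.0003123 mol in a total volume of 0.03292 L.
[OH^-] = 0.0003123/0.03292 = 0.009485 M, so pOH = 2.02 and pH = 14.00 - 2.02 = 11.98.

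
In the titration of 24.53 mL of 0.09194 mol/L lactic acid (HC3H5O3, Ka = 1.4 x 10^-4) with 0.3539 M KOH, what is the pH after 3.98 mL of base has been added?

4.07

Initial n(HC3H5O3) = 0.09194 x 0.02453 = 0.002255 mol.
n(KOH) added = 0.3539 x 0.003980 = 0.001409 mol, converting that many moles of HC3H5O3 to C3H5O3-.
Remaining n(HC3H5O3) = 0.0008468 mol; n(C3H5O3-) = 0.001409 mol.
By Henderson-Hasselbalch, pH = pKa + log([A^-]/[HA]) = 3.85 + log(0.001409/0.0008468) = 3.85 + (+0.22) = 4.07.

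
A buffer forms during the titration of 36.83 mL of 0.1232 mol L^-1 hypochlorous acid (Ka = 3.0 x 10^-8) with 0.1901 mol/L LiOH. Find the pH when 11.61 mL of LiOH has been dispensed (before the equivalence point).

7.50

Initial n(HClO) = 0.1232 x 0.03683 = 0.004537 mol.
n(LiOH) added = 0.1901 x 0.01161 = 0.002207 mol, converting that many moles of HClO to ClO-.
Remaining n(HClO) = 0.002330 mol; n(ClO-) = 0.002207 mol.
By Henderson-Hasselbalch, pH = pKa + log([A^-]/[HA]) = 7.52 + log(0.002207/0.002330) = 7.52 + (-0.02) = 7.50.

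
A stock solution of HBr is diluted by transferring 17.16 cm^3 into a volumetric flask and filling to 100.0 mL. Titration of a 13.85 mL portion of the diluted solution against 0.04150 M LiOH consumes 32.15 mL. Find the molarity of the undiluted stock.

0.561 M

n(LiOH) = 0.04150 x 0.03215 = 0.001334 mol.
n(HBr) in the aliquot = 0.001334 mol.
[diluted HBr] = 0.001334 / 0.01385 = 0.09633 M.
Dilution factor = 100.0/17.16 = 5.828, so [stock] = 0.09633 x 5.828 = 0.561 M.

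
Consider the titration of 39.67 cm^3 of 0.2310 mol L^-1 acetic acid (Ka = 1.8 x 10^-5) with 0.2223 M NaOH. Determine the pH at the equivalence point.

n(CH3COOH) = 0.2310 x 0.03967 = 0.009164 mol; V(NaOH) at equivalence = 0.009164/0.2223 = 0.04122 L.
At equivalence all the acid is converted to CH3COO-; total volume = 0.03967 + 0.04122 = 0.08089 L, so [CH3COO-] = 0.009164/0.08089 = 0.1133 M.
Kb = Kw/Ka = 1.0e-14 / 1.8 x 10^-5 = 5.56e-10.
[OH^-] = sqrt(Kb x [CH3COO-]) = sqrt(5.56e-10 x 0.1133) = 7.93e-6 M.
pOH = 5.10, so pH = 14.00 - 5.10 = 8.90.

8.90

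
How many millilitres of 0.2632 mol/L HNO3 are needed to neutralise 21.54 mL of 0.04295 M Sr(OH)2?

7.03 mL

n(Sr(OH)2) = 0.04295 mol/L x 0.02154 L = 0.0009251 mol.
The neutralisation is 1 Sr(OH)2 : 2 HNO3, so n(HNO3) = 0.0009251 x 2/1 = 0.001850 mol.
V(HNO3) = 0.001850 / 0.2632 = 0.007030 L = 7.03 mL.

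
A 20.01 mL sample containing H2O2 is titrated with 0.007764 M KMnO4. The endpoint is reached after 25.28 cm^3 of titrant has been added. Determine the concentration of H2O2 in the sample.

n(KMnO4) = 0.007764 x 0.02528 = 0.0001963 mol.
From the balanced equation, 2 mol KMnO4 reacts with 5 mol H2O2, so n(H2O2) = 0.0001963 x 5/2 = 0.0004907 mol.
[H2O2] = 0.0004907 / 0.02001 L = 0.0245 M.

0.0245 M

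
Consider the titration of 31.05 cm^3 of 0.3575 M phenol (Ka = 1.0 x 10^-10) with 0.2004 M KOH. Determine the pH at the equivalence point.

11.55

n(C6H5OH) = 0.3575 x 0.03105 = 0.01110 mol; V(KOH) at equivalence = 0.01110/0.2004 = 0.05539 L.
At equivalence all the acid is converted to C6H5O-; total volume = 0.03105 + 0.05539 = 0.08644 L, so [C6H5O-] = 0.01110/0.08644 = 0.1284 M.
Kb = Kw/Ka = 1.0e-14 / 1.0 x 10^-10 = 0.000100.
[OH^-] = sqrt(Kb x [C6H5O-]) = sqrt(0.000100 x 0.1284) = 0.00358 M.
pOH = 2.45, so pH = 14.00 - 2.45 = 11.55.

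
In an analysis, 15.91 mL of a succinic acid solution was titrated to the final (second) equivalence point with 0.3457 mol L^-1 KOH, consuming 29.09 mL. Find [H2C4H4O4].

n(KOH) = 0.3457 x 0.02909 = 0.01006 mol.
At the final (second) equivalence point, 2 mol OH^- react per mol H2C4H4O4, so n(H2C4H4O4) = 0.01006 / 2 = 0.005028 mol.
[H2C4H4O4] = 0.005028 / 0.01591 L = 0.316 M.

0.316 M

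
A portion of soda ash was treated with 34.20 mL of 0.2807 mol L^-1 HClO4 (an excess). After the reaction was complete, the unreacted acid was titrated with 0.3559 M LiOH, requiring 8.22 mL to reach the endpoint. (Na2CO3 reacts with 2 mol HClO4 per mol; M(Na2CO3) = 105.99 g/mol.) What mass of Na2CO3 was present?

0.354 g

Total n(HClO4) added = 0.2807 x 0.03420 = 0.009600 mol.
n(LiOH) used = 0.3559 x 0.008220 = 0.002925 mol, which equals the excess n(HClO4).
So n(HClO4) consumed by the sample = 0.009600 - 0.002925 = 0.006674 mol.
n(Na2CO3) = 0.006674 / 2 = 0.003337 mol.
mass = 0.003337 mol x 105.99 g/mol = 0.354 g.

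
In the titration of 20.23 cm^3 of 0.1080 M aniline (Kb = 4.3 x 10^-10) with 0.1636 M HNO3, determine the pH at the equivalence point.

2.91

n(C6H5NH2) = 0.1080 x 0.02023 = 0.002185 mol; V(HNO3) at equivalence = 0.002185/0.1636 = 0.01335 L.
At equivalence the base is fully converted to C6H5NH3+; total volume = 0.03358 L, so [C6H5NH3+] = 0.002185/0.03358 = 0.06505 M.
Ka(C6H5NH3+) = Kw/Kb = 1.0e-14 / 4.3 x 10^-10 = 2.33e-5.
[H^+] = sqrt(Ka x [C6H5NH3+]) = sqrt(2.33e-5 x 0.06505) = 0.00123 M.
pH = -log(0.00123) = 2.91.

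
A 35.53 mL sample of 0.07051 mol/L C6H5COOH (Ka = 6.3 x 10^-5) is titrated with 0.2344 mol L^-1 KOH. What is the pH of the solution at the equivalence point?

8.47

n(C6H5COOH) = 0.07051 x 0.03553 = 0.002505 mol; V(KOH) at equivalence = 0.002505/0.2344 = 0.01069 L.
At equivalence all the acid is converted to C6H5COO-; total volume = 0.03553 + 0.01069 = 0.04622 L, so [C6H5COO-] = 0.002505/0.04622 = 0.05420 M.
Kb = Kw/Ka = 1.0e-14 / 6.3 x 10^-5 = 1.59e-10.
[OH^-] = sqrt(Kb x [C6H5COO-]) = sqrt(1.59e-10 x 0.05420) = 2.93e-6 M.
pOH = 5.53, so pH = 14.00 - 5.53 = 8.47.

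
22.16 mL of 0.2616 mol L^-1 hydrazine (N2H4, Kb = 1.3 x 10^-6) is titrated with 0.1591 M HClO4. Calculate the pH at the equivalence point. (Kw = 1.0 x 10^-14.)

4.56

n(N2H4) = 0.2616 x 0.02216 = 0.005797 mol; V(HClO4) at equivalence = 0.005797/0.1591 = 0.03644 L.
At equivalence the base is fully converted to N2H5+; total volume = 0.05860 L, so [N2H5+] = 0.005797/0.05860 = 0.09893 M.
Ka(N2H5+) = Kw/Kb = 1.0e-14 / 1.3 x 10^-6 = 7.69e-9.
[H^+] = sqrt(Ka x [N2H5+]) = sqrt(7.69e-9 x 0.09893) = 2.76e-5 M.
pH = -log(2.76e-5) = 4.56.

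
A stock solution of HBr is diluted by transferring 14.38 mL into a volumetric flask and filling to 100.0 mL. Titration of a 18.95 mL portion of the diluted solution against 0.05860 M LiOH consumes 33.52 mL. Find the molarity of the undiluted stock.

n(LiOH) = 0.05860 x 0.03352 = 0.001964 mol.
n(HBr) in the aliquot = 0.001964 mol.
[diluted HBr] = 0.001964 / 0.01895 = 0.1037 M.
Dilution factor = 100.0/14.38 = 6.954, so [stock] = 0.1037 x 6.954 = 0.721 M.

0.721 M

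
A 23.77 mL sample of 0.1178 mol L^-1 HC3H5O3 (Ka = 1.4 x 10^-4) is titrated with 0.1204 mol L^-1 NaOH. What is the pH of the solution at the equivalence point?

8.31

n(HC3H5O3) = 0.1178 x 0.02377 = 0.002800 mol; V(NaOH) at equivalence = 0.002800/0.1204 = 0.02326 L.
At equivalence all the acid is converted to C3H5O3-; total volume = 0.02377 + 0.02326 = 0.04703 L, so [C3H5O3-] = 0.002800/0.04703 = 0.05954 M.
Kb = Kw/Ka = 1.0e-14 / 1.4 x 10^-4 = 7.14e-11.
[OH^-] = sqrt(Kb x [C3H5O3-]) = sqrt(7.14e-11 x 0.05954) = 2.06e-6 M.
pOH = 5.69, so pH = 14.00 - 5.69 = 8.31.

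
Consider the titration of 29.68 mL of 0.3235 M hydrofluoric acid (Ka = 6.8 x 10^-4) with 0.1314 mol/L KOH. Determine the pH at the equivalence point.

8.07

n(HF) = 0.3235 x 0.02968 = 0.009601 mol; V(KOH) at equivalence = 0.009601/0.1314 = 0.07307 L.
At equivalence all the acid is converted to F-; total volume = 0.02968 + 0.07307 = 0.1028 L, so [F-] = 0.009601/0.1028 = 0.09344 M.
Kb = Kw/Ka = 1.0e-14 / 6.8 x 10^-4 = 1.47e-11.
[OH^-] = sqrt(Kb x [F-]) = sqrt(1.47e-11 x 0.09344) = 1.17e-6 M.
pOH = 5.93, so pH = 14.00 - 5.93 = 8.07.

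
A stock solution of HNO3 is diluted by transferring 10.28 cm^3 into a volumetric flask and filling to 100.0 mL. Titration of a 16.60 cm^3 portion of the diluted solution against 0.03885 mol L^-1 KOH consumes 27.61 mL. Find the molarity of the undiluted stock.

0.629 M

n(KOH) = 0.03885 x 0.02761 = 0.001073 mol.
n(HNO3) in the aliquot = 0.001073 mol.
[diluted HNO3] = 0.001073 / 0.01660 = 0.06462 M.
Dilution factor = 100.0/10.28 = 9.728, so [stock] = 0.06462 x 9.728 = 0.629 M.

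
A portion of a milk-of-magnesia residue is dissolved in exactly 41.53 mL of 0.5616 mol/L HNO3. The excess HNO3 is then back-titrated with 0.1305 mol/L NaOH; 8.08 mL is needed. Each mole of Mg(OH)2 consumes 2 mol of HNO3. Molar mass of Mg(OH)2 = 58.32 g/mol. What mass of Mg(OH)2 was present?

Total n(HNO3) added = 0.5616 x 0.04153 = 0.02332 mol.
n(NaOH) used = 0.1305 x 0.008080 = 0.001054 mol, which equals the excess n(HNO3).
So n(HNO3) consumed by the sample = 0.02332 - 0.001054 = 0.02227 mol.
n(Mg(OH)2) = 0.02227 / 2 = 0.01113 mol.
mass = 0.01113 mol x 58.32 g/mol = 0.649 g.

0.649 g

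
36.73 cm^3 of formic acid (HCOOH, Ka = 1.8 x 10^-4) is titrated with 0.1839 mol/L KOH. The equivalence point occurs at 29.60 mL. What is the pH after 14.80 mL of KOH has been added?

14.80 mL is exactly half the equivalence volume (29.60/2), i.e. the half-equivalence point.
There, n(HA) = n(A^-), so pH = pKa = -log(1.8 x 10^-4) = 3.74.

3.74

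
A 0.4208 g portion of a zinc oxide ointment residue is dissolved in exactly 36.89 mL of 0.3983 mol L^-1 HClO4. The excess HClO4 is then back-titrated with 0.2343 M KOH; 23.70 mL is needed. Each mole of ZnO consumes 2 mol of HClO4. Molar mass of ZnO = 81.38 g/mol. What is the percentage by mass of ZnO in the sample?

Total n(HClO4) added = 0.3983 x 0.03689 = 0.01469 mol.
n(KOH) used = 0.2343 x 0.02370 = 0.005553 mol, which equals the excess n(HClO4).
So n(HClO4) consumed by the sample = 0.01469 - 0.005553 = 0.009140 mol.
n(ZnO) = 0.009140 / 2 = 0.004570 mol.
mass ZnO = 0.004570 x 81.38 = 0.3719 g, so %ZnO = 0.3719/0.4208 x 100 = 88.4%.

88.4%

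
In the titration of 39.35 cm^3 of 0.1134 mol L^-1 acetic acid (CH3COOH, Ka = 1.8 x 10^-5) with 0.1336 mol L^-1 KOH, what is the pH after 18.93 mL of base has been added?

Initial n(CH3COOH) = 0.1134 x 0.03935 = 0.004462 mol.
n(KOH) added = 0.1336 x 0.01893 = 0.002529 mol, converting that many moles of CH3COOH to CH3COO-.
Remaining n(CH3COOH) = 0.001933 mol; n(CH3COO-) = 0.002529 mol.
By Henderson-Hasselbalch, pH = pKa + log([A^-]/[HA]) = 4.74 + log(0.002529/0.001933) = 4.74 + (+0.12) = 4.86.

4.86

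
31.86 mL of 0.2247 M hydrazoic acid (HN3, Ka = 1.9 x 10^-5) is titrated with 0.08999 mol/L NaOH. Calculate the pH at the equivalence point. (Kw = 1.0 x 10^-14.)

8.76

n(HN3) = 0.2247 x 0.03186 = 0.007159 mol; V(NaOH) at equivalence = 0.007159/0.08999 = 0.07955 L.
At equivalence all the acid is converted to N3-; total volume = 0.03186 + 0.07955 = 0.1114 L, so [N3-] = 0.007159/0.1114 = 0.06426 M.
Kb = Kw/Ka = 1.0e-14 / 1.9 x 10^-5 = 5.26e-10.
[OH^-] = sqrt(Kb x [N3-]) = sqrt(5.26e-10 x 0.06426) = 5.82e-6 M.
pOH = 5.24, so pH = 14.00 - 5.24 = 8.76.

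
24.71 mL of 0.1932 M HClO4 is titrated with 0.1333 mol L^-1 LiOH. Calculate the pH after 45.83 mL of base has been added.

n(acid) = 0.1932 x 0.02471 = 0.004774 mol; n(LiOH) added = 0.1333 x 0.04583 = 0.006109 mol.
Base is in excess by 0.006109 - 0.004774 = 0.001335 mol in a total volume of 0.07054 L.
[OH^-] = 0.001335/0.07054 = 0.01893 M, so pOH = 1.72 and pH = 14.00 - 1.72 = 12.28.

12.28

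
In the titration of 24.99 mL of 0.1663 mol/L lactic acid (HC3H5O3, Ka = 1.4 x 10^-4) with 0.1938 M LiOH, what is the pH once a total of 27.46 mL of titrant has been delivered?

12.35

n(acid) = 0.1663 x 0.02499 = 0.004156 mol; n(LiOH) added = 0.1938 x 0.02746 = 0.005322 mol.
Base is in excess by 0.005322 - 0.004156 = 0.001166 mol in a total volume of 0.05245 L.
[OH^-] = 0.001166/0.05245 = 0.02223 M, so pOH = 1.65 and pH = 14.00 - 1.65 = 12.35.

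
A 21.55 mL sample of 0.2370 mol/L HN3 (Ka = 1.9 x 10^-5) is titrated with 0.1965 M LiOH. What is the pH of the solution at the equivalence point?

n(HN3) = 0.2370 x 0.02155 = 0.005107 mol; V(LiOH) at equivalence = 0.005107/0.1965 = 0.02599 L.
At equivalence all the acid is converted to N3-; total volume = 0.02155 + 0.02599 = 0.04754 L, so [N3-] = 0.005107/0.04754 = 0.1074 M.
Kb = Kw/Ka = 1.0e-14 / 1.9 x 10^-5 = 5.26e-10.
[OH^-] = sqrt(Kb x [N3-]) = sqrt(5.26e-10 x 0.1074) = 7.52e-6 M.
pOH = 5.12, so pH = 14.00 - 5.12 = 8.88.

8.88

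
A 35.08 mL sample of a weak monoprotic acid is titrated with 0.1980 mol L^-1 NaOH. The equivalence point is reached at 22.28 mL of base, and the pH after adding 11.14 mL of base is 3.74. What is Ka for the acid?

1.8 x 10^-4

11.14 mL is half of the equivalence volume, so this is the half-equivalence point where [HA] = [A^-].
At half-equivalence pH = pKa, so pKa = 3.74.
Ka = 10^(-3.74) = 1.8 x 10^-4.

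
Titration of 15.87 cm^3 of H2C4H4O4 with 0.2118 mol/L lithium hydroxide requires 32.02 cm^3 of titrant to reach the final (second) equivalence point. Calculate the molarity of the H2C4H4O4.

0.214 M

n(LiOH) = 0.2118 x 0.03202 = 0.006782 mol.
At the final (second) equivalence point, 2 mol OH^- react per mol H2C4H4O4, so n(H2C4H4O4) = 0.006782 / 2 = 0.003391 mol.
[H2C4H4O4] = 0.003391 / 0.01587 L = 0.214 M.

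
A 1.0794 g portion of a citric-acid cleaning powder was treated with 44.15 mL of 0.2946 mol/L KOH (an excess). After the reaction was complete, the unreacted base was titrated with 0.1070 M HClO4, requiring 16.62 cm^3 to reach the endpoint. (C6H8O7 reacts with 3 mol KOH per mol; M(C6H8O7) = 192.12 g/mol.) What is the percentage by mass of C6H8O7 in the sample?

Total n(KOH) added = 0.2946 x 0.04415 = 0.01301 mol.
n(HClO4) used = 0.1070 x 0.01662 = 0.001778 mol, which equals the excess n(KOH).
So n(KOH) consumed by the sample = 0.01301 - 0.001778 = 0.01123 mol.
n(C6H8O7) = 0.01123 / 3 = 0.003743 mol.
mass C6H8O7 = 0.003743 x 192.12 = 0.7191 g, so %C6H8O7 = 0.7191/1.0794 x 100 = 66.6%.

66.6%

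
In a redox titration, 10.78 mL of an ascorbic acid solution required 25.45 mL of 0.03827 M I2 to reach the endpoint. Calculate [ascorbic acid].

n(I2) = 0.03827 x 0.02545 = 0.0009740 mol.
From the balanced equation, 1 mol I2 reacts with 1 mol ascorbic acid, so n(ascorbic acid) = 0.0009740 x 1/1 = 0.0009740 mol.
[ascorbic acid] = 0.0009740 / 0.01078 L = 0.0903 M.

0.0903 M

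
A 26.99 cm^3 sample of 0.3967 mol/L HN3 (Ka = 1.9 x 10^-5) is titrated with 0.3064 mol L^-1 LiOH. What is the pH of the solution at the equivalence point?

n(HN3) = 0.3967 x 0.02699 = 0.01071 mol; V(LiOH) at equivalence = 0.01071/0.3064 = 0.03494 L.
At equivalence all the acid is converted to N3-; total volume = 0.02699 + 0.03494 = 0.06193 L, so [N3-] = 0.01071/0.06193 = 0.1729 M.
Kb = Kw/Ka = 1.0e-14 / 1.9 x 10^-5 = 5.26e-10.
[OH^-] = sqrt(Kb x [N3-]) = sqrt(5.26e-10 x 0.1729) = 9.54e-6 M.
pOH = 5.02, so pH = 14.00 - 5.02 = 8.98.

8.98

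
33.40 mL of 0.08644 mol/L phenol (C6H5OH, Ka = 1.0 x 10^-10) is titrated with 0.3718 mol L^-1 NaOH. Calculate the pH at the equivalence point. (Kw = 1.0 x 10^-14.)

11.42

n(C6H5OH) = 0.08644 x 0.03340 = 0.002887 mol; V(NaOH) at equivalence = 0.002887/0.3718 = 0.007765 L.
At equivalence all the acid is converted to C6H5O-; total volume = 0.03340 + 0.007765 = 0.04117 L, so [C6H5O-] = 0.002887/0.04117 = 0.07013 M.
Kb = Kw/Ka = 1.0e-14 / 1.0 x 10^-10 = 0.000100.
[OH^-] = sqrt(Kb x [C6H5O-]) = sqrt(0.000100 x 0.07013) = 0.00265 M.
pOH = 2.58, so pH = 14.00 - 2.58 = 11.42.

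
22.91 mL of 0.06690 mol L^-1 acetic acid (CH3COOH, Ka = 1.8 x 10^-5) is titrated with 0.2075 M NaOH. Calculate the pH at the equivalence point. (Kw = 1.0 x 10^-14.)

n(CH3COOH) = 0.06690 x 0.02291 = 0.001533 mol; V(NaOH) at equivalence = 0.001533/0.2075 = 0.007386 L.
At equivalence all the acid is converted to CH3COO-; total volume = 0.02291 + 0.007386 = 0.03030 L, so [CH3COO-] = 0.001533/0.03030 = 0.05059 M.
Kb = Kw/Ka = 1.0e-14 / 1.8 x 10^-5 = 5.56e-10.
[OH^-] = sqrt(Kb x [CH3COO-]) = sqrt(5.56e-10 x 0.05059) = 5.30e-6 M.
pOH = 5.28, so pH = 14.00 - 5.28 = 8.72.

8.72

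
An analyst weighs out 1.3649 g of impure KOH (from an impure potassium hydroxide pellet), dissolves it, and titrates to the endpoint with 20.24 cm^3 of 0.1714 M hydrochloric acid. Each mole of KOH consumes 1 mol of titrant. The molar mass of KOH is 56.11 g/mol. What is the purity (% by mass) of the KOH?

14.3%

n(HCl) = 0.1714 x 0.02024 = 0.003469 mol.
n(KOH) = 0.003469 / 1 = 0.003469 mol.
mass of KOH = 0.003469 x 56.11 = 0.1947 g.
% purity = 0.1947 / 1.3649 x 100 = 14.3%.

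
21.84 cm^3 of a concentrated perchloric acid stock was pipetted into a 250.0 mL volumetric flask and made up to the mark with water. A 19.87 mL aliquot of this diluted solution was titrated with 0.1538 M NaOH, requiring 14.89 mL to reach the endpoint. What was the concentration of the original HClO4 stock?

1.32 M

n(NaOH) = 0.1538 x 0.01489 = 0.002290 mol.
n(HClO4) in the aliquot = 0.002290 mol.
[diluted HClO4] = 0.002290 / 0.01987 = 0.1153 M.
Dilution factor = 250.0/21.84 = 11.45, so [stock] = 0.1153 x 11.45 = 1.32 M.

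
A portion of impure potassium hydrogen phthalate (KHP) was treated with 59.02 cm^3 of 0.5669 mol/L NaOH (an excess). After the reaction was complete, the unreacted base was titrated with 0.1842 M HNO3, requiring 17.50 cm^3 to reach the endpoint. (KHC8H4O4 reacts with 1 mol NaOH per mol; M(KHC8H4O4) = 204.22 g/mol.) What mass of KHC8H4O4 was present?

6.17 g

Total n(NaOH) added = 0.5669 x 0.05902 = 0.03346 mol.
n(HNO3) used = 0.1842 x 0.01750 = 0.003224 mol, which equals the excess n(NaOH).
So n(NaOH) consumed by the sample = 0.03346 - 0.003224 = 0.03023 mol.
n(KHC8H4O4) = 0.03023 / 1 = 0.03023 mol.
mass = 0.03023 mol x 204.22 g/mol = 6.17 g.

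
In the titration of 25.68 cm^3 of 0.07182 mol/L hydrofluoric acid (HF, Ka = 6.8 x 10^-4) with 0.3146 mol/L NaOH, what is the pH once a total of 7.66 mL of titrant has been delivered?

12.23

n(acid) = 0.07182 x 0.02568 = 0.001844 mol; n(NaOH) added = 0.3146 x 0.007660 = 0.002410 mol.
Base is in excess by 0.002410 - 0.001844 = 0.0005655 mol in a total volume of 0.03334 L.
[OH^-] = 0.0005655/0.03334 = 0.01696 M, so pOH = 1.77 and pH = 14.00 - 1.77 = 12.23.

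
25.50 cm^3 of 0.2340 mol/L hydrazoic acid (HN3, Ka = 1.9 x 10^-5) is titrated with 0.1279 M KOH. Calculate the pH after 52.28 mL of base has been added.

11.97

n(acid) = 0.2340 x 0.02550 = 0.005967 mol; n(KOH) added = 0.1279 x 0.05228 = 0.006687 mol.
Base is in excess by 0.006687 - 0.005967 = 0.0007196 mol in a total volume of 0.07778 L.
[OH^-] = 0.0007196/0.07778 = 0.009252 M, so pOH = 2.03 and pH = 14.00 - 2.03 = 11.97.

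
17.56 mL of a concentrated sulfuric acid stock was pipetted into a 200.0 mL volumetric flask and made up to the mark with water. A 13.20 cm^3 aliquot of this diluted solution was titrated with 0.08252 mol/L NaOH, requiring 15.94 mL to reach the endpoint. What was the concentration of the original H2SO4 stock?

n(NaOH) = 0.08252 x 0.01594 = 0.001315 mol.
n(H2SO4) in the aliquot = 0.001315 x 1/2 = 0.0006577 mol.
[diluted H2SO4] = 0.0006577 / 0.01320 = 0.04982 M.
Dilution factor = 200.0/17.56 = 11.39, so [stock] = 0.04982 x 11.39 = 0.567 M.

0.567 M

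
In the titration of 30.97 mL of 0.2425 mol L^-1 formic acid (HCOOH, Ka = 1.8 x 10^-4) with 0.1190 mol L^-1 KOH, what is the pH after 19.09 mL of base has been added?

3.38

Initial n(HCOOH) = 0.2425 x 0.03097 = 0.007510 mol.
n(KOH) added = 0.1190 x 0.01909 = 0.002272 mol, converting that many moles of HCOOH to HCOO-.
Remaining n(HCOOH) = 0.005239 mol; n(HCOO-) = 0.002272 mol.
By Henderson-Hasselbalch, pH = pKa + log([A^-]/[HA]) = 3.74 + log(0.002272/0.005239) = 3.74 + (-0.36) = 3.38.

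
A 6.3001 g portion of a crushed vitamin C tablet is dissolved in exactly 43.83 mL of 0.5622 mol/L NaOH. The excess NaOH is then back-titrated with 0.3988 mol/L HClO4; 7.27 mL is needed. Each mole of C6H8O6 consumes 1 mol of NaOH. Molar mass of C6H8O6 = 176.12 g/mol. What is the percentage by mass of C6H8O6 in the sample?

Total n(NaOH) added = 0.5622 x 0.04383 = 0.02464 mol.
n(HClO4) used = 0.3988 x 0.007270 = 0.002899 mol, which equals the excess n(NaOH).
So n(NaOH) consumed by the sample = 0.02464 - 0.002899 = 0.02174 mol.
n(C6H8O6) = 0.02174 / 1 = 0.02174 mol.
mass C6H8O6 = 0.02174 x 176.12 = 3.829 g, so %C6H8O6 = 3.829/6.3001 x 100 = 60.8%.

60.8%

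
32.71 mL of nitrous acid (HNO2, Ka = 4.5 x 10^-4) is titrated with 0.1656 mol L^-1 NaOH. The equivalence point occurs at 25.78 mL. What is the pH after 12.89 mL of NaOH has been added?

3.35

12.89 mL is exactly half the equivalence volume (25.78/2), i.e. the half-equivalence point.
There, n(HA) = n(A^-), so pH = pKa = -log(4.5 x 10^-4) = 3.35.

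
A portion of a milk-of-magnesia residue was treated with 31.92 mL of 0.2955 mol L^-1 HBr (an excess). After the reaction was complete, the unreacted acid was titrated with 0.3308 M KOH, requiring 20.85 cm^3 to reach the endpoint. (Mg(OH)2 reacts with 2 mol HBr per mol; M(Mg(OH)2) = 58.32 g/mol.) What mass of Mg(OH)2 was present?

0.0739 g

Total n(HBr) added = 0.2955 x 0.03192 = 0.009432 mol.
n(KOH) used = 0.3308 x 0.02085 = 0.006897 mol, which equals the excess n(HBr).
So n(HBr) consumed by the sample = 0.009432 - 0.006897 = 0.002535 mol.
n(Mg(OH)2) = 0.002535 / 2 = 0.001268 mol.
mass = 0.001268 mol x 58.32 g/mol = 0.0739 g.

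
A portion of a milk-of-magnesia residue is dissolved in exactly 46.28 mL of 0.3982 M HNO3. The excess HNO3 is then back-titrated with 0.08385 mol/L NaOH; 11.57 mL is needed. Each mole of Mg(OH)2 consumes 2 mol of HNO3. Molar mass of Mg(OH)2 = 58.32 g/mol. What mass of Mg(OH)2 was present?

Total n(HNO3) added = 0.3982 x 0.04628 = 0.01843 mol.
n(NaOH) used = 0.08385 x 0.01157 = 0.0009701 mol, which equals the excess n(HNO3).
So n(HNO3) consumed by the sample = 0.01843 - 0.0009701 = 0.01746 mol.
n(Mg(OH)2) = 0.01746 / 2 = 0.008729 mol.
mass = 0.008729 mol x 58.32 g/mol = 0.509 g.

0.509 g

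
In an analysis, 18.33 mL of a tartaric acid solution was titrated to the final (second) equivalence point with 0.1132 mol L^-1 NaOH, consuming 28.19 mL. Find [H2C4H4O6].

n(NaOH) = 0.1132 x 0.02819 = 0.003191 mol.
At the final (second) equivalence point, 2 mol OH^- react per mol H2C4H4O6, so n(H2C4H4O6) = 0.003191 / 2 = 0.001596 mol.
[H2C4H4O6] = 0.001596 / 0.01833 L = 0.0870 M.

0.0870 M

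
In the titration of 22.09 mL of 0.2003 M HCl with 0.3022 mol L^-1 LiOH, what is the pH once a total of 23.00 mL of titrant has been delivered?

n(acid) = 0.2003 x 0.02209 = 0.004425 mol; n(LiOH) added = 0.3022 x 0.02300 = 0.006951 mol.
Base is in excess by 0.006951 - 0.004425 = 0.002526 mol in a total volume of 0.04509 L.
[OH^-] = 0.002526/0.04509 = 0.05602 M, so pOH = 1.25 and pH = 14.00 - 1.25 = 12.75.

12.75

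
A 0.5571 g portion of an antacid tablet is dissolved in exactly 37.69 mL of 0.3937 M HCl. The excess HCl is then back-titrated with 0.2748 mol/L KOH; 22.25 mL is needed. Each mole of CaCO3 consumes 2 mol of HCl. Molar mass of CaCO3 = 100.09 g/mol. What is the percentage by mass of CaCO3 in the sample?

Total n(HCl) added = 0.3937 x 0.03769 = 0.01484 mol.
n(KOH) used = 0.2748 x 0.02225 = 0.006114 mol, which equals the excess n(HCl).
So n(HCl) consumed by the sample = 0.01484 - 0.006114 = 0.008724 mol.
n(CaCO3) = 0.008724 / 2 = 0.004362 mol.
mass CaCO3 = 0.004362 x 100.09 = 0.4366 g, so %CaCO3 = 0.4366/0.5571 x 100 = 78.4%.

78.4%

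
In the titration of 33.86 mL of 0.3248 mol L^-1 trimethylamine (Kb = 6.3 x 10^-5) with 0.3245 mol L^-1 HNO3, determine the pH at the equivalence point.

5.29

n((CH3)3N) = 0.3248 x 0.03386 = 0.01100 mol; V(HNO3) at equivalence = 0.01100/0.3245 = 0.03389 L.
At equivalence the base is fully converted to (CH3)3NH+; total volume = 0.06775 L, so [(CH3)3NH+] = 0.01100/0.06775 = 0.1623 M.
Ka((CH3)3NH+) = Kw/Kb = 1.0e-14 / 6.3 x 10^-5 = 1.59e-10.
[H^+] = sqrt(Ka x [(CH3)3NH+]) = sqrt(1.59e-10 x 0.1623) = 5.08e-6 M.
pH = -log(5.08e-6) = 5.29.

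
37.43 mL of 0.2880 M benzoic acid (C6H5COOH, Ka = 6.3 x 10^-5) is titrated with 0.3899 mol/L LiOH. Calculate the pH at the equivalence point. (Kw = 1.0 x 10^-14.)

8.71

n(C6H5COOH) = 0.2880 x 0.03743 = 0.01078 mol; V(LiOH) at equivalence = 0.01078/0.3899 = 0.02765 L.
At equivalence all the acid is converted to C6H5COO-; total volume = 0.03743 + 0.02765 = 0.06508 L, so [C6H5COO-] = 0.01078/0.06508 = 0.1656 M.
Kb = Kw/Ka = 1.0e-14 / 6.3 x 10^-5 = 1.59e-10.
[OH^-] = sqrt(Kb x [C6H5COO-]) = sqrt(1.59e-10 x 0.1656) = 5.13e-6 M.
pOH = 5.29, so pH = 14.00 - 5.29 = 8.71.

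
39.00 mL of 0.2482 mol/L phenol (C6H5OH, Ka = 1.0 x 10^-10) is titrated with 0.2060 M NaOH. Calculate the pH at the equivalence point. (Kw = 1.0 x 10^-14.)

11.53

n(C6H5OH) = 0.2482 x 0.03900 = 0.009680 mol; V(NaOH) at equivalence = 0.009680/0.2060 = 0.04699 L.
At equivalence all the acid is converted to C6H5O-; total volume = 0.03900 + 0.04699 = 0.08599 L, so [C6H5O-] = 0.009680/0.08599 = 0.1126 M.
Kb = Kw/Ka = 1.0e-14 / 1.0 x 10^-10 = 0.000100.
[OH^-] = sqrt(Kb x [C6H5O-]) = sqrt(0.000100 x 0.1126) = 0.00336 M.
pOH = 2.47, so pH = 14.00 - 2.47 = 11.53.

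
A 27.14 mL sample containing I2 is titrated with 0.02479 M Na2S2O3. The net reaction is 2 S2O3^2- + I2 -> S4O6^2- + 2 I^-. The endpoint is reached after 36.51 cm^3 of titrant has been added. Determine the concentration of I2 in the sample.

0.0167 M

n(Na2S2O3) = 0.02479 x 0.03651 = 0.0009051 mol.
From the balanced equation, 2 mol Na2S2O3 reacts with 1 mol I2, so n(I2) = 0.0009051 x 1/2 = 0.0004525 mol.
[I2] = 0.0004525 / 0.02714 L = 0.0167 M.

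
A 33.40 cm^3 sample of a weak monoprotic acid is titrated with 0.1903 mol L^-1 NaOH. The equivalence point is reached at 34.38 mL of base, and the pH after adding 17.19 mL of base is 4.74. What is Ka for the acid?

17.19 mL is half of the equivalence volume, so this is the half-equivalence point where [HA] = [A^-].
At half-equivalence pH = pKa, so pKa = 4.74.
Ka = 10^(-4.74) = 1.8 x 10^-5.

1.8 x 10^-5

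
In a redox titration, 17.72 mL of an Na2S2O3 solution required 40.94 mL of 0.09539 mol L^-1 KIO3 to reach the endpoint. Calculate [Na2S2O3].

n(KIO3) = 0.09539 x 0.04094 = 0.003905 mol.
From the balanced equation, 1 mol KIO3 reacts with 6 mol Na2S2O3, so n(Na2S2O3) = 0.003905 x 6/1 = 0.02343 mol.
[Na2S2O3] = 0.02343 / 0.01772 L = 1.32 M.

1.32 M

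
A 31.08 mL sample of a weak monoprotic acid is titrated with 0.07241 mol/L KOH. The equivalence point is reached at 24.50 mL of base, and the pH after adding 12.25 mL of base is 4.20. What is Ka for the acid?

6.3 x 10^-5

12.25 mL is half of the equivalence volume, so this is the half-equivalence point where [HA] = [A^-].
At half-equivalence pH = pKa, so pKa = 4.20.
Ka = 10^(-4.20) = 6.3 x 10^-5.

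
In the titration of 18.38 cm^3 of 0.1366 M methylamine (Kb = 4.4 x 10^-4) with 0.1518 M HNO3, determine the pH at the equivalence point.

5.89

n(CH3NH2) = 0.1366 x 0.01838 = 0.002511 mol; V(HNO3) at equivalence = 0.002511/0.1518 = 0.01654 L.
At equivalence the base is fully converted to CH3NH3+; total volume = 0.03492 L, so [CH3NH3+] = 0.002511/0.03492 = 0.07190 M.
Ka(CH3NH3+) = Kw/Kb = 1.0e-14 / 4.4 x 10^-4 = 2.27e-11.
[H^+] = sqrt(Ka x [CH3NH3+]) = sqrt(2.27e-11 x 0.07190) = 1.28e-6 M.
pH = -log(1.28e-6) = 5.89.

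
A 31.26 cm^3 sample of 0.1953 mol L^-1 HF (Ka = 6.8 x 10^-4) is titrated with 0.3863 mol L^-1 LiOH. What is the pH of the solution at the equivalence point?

8.14

n(HF) = 0.1953 x 0.03126 = 0.006105 mol; V(LiOH) at equivalence = 0.006105/0.3863 = 0.01580 L.
At equivalence all the acid is converted to F-; total volume = 0.03126 + 0.01580 = 0.04706 L, so [F-] = 0.006105/0.04706 = 0.1297 M.
Kb = Kw/Ka = 1.0e-14 / 6.8 x 10^-4 = 1.47e-11.
[OH^-] = sqrt(Kb x [F-]) = sqrt(1.47e-11 x 0.1297) = 1.38e-6 M.
pOH = 5.86, so pH = 14.00 - 5.86 = 8.14.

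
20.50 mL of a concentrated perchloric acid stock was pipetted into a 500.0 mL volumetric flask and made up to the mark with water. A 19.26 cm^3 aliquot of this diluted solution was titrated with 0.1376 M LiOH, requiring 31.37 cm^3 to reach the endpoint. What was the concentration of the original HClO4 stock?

n(LiOH) = 0.1376 x 0.03137 = 0.004317 mol.
n(HClO4) in the aliquot = 0.004317 mol.
[diluted HClO4] = 0.004317 / 0.01926 = 0.2241 M.
Dilution factor = 500.0/20.50 = 24.39, so [stock] = 0.2241 x 24.39 = 5.47 M.

5.47 M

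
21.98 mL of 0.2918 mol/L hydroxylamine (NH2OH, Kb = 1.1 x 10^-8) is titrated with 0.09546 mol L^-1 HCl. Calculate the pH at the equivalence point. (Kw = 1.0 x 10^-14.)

3.59

n(NH2OH) = 0.2918 x 0.02198 = 0.006414 mol; V(HCl) at equivalence = 0.006414/0.09546 = 0.06719 L.
At equivalence the base is fully converted to NH3OH+; total volume = 0.08917 L, so [NH3OH+] = 0.006414/0.08917 = 0.07193 M.
Ka(NH3OH+) = Kw/Kb = 1.0e-14 / 1.1 x 10^-8 = 9.09e-7.
[H^+] = sqrt(Ka x [NH3OH+]) = sqrt(9.09e-7 x 0.07193) = 0.000256 M.
pH = -log(0.000256) = 3.59.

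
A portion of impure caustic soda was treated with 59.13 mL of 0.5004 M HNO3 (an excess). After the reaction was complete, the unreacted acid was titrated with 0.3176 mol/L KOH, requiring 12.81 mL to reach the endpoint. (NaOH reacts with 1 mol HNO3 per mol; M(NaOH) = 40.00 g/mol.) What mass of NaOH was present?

Total n(HNO3) added = 0.5004 x 0.05913 = 0.02959 mol.
n(KOH) used = 0.3176 x 0.01281 = 0.004068 mol, which equals the excess n(HNO3).
So n(HNO3) consumed by the sample = 0.02959 - 0.004068 = 0.02552 mol.
n(NaOH) = 0.02552 / 1 = 0.02552 mol.
mass = 0.02552 mol x 40.00 g/mol = 1.02 g.

1.02 g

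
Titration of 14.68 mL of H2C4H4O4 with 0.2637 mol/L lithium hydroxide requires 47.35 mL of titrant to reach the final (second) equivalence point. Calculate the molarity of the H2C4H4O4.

n(LiOH) = 0.2637 x 0.04735 = 0.01249 mol.
At the final (second) equivalence point, 2 mol OH^- react per mol H2C4H4O4, so n(H2C4H4O4) = 0.01249 / 2 = 0.006243 mol.
[H2C4H4O4] = 0.006243 / 0.01468 L = 0.425 M.

0.425 M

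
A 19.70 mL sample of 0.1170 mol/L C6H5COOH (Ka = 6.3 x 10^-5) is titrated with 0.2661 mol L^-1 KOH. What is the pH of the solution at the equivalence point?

8.56

n(C6H5COOH) = 0.1170 x 0.01970 = 0.002305 mol; V(KOH) at equivalence = 0.002305/0.2661 = 0.008662 L.
At equivalence all the acid is converted to C6H5COO-; total volume = 0.01970 + 0.008662 = 0.02836 L, so [C6H5COO-] = 0.002305/0.02836 = 0.08127 M.
Kb = Kw/Ka = 1.0e-14 / 6.3 x 10^-5 = 1.59e-10.
[OH^-] = sqrt(Kb x [C6H5COO-]) = sqrt(1.59e-10 x 0.08127) = 3.59e-6 M.
pOH = 5.44, so pH = 14.00 - 5.44 = 8.56.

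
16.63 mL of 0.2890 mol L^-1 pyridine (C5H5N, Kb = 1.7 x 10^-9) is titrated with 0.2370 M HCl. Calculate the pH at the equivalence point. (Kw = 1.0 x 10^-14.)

3.06

n(C5H5N) = 0.2890 x 0.01663 = 0.004806 mol; V(HCl) at equivalence = 0.004806/0.2370 = 0.02028 L.
At equivalence the base is fully converted to C5H5NH+; total volume = 0.03691 L, so [C5H5NH+] = 0.004806/0.03691 = 0.1302 M.
Ka(C5H5NH+) = Kw/Kb = 1.0e-14 / 1.7 x 10^-9 = 5.88e-6.
[H^+] = sqrt(Ka x [C5H5NH+]) = sqrt(5.88e-6 x 0.1302) = 0.000875 M.
pH = -log(0.000875) = 3.06.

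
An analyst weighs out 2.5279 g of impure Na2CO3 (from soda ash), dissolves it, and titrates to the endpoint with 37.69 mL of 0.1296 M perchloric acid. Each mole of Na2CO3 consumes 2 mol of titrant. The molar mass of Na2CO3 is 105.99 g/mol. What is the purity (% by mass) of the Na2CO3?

n(HClO4) = 0.1296 x 0.03769 = 0.004885 mol.
n(Na2CO3) = 0.004885 / 2 = 0.002442 mol.
mass of Na2CO3 = 0.002442 x 105.99 = 0.2589 g.
% purity = 0.2589 / 2.5279 x 100 = 10.2%.

10.2%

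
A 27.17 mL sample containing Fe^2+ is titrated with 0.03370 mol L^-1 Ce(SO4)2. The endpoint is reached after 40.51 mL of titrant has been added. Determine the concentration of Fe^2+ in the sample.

n(Ce(SO4)2) = 0.03370 x 0.04051 = 0.001365 mol.
From the balanced equation, 1 mol Ce(SO4)2 reacts with 1 mol Fe^2+, so n(Fe^2+) = 0.001365 x 1/1 = 0.001365 mol.
[Fe^2+] = 0.001365 / 0.02717 L = 0.0502 M.

0.0502 M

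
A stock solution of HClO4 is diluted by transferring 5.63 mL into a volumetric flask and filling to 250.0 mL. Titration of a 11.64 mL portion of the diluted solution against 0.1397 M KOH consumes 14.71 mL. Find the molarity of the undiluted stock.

7.84 M

n(KOH) = 0.1397 x 0.01471 = 0.002055 mol.
n(HClO4) in the aliquot = 0.002055 mol.
[diluted HClO4] = 0.002055 / 0.01164 = 0.1765 M.
Dilution factor = 250.0/5.630 = 44.40, so [stock] = 0.1765 x 44.40 = 7.84 M.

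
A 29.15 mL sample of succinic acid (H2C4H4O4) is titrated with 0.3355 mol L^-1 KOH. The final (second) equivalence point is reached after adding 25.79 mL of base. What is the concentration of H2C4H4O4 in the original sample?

0.148 M

n(KOH) = 0.3355 x 0.02579 = 0.008653 mol.
At the final (second) equivalence point, 2 mol OH^- react per mol H2C4H4O4, so n(H2C4H4O4) = 0.008653 / 2 = 0.004326 mol.
[H2C4H4O4] = 0.004326 / 0.02915 L = 0.148 M.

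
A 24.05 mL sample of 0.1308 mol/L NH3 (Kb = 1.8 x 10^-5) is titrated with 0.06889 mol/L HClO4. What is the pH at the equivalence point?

n(NH3) = 0.1308 x 0.02405 = 0.003146 mol; V(HClO4) at equivalence = 0.003146/0.06889 = 0.04566 L.
At equivalence the base is fully converted to NH4+; total volume = 0.06971 L, so [NH4+] = 0.003146/0.06971 = 0.04512 M.
Ka(NH4+) = Kw/Kb = 1.0e-14 / 1.8 x 10^-5 = 5.56e-10.
[H^+] = sqrt(Ka x [NH4+]) = sqrt(5.56e-10 x 0.04512) = 5.01e-6 M.
pH = -log(5.01e-6) = 5.30.

5.30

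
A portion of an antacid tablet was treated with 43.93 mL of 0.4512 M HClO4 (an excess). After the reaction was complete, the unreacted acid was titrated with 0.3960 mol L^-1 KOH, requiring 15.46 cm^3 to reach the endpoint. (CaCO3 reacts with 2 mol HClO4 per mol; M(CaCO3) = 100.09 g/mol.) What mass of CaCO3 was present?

0.686 g

Total n(HClO4) added = 0.4512 x 0.04393 = 0.01982 mol.
n(KOH) used = 0.3960 x 0.01546 = 0.006122 mol, which equals the excess n(HClO4).
So n(HClO4) consumed by the sample = 0.01982 - 0.006122 = 0.01370 mol.
n(CaCO3) = 0.01370 / 2 = 0.006850 mol.
mass = 0.006850 mol x 100.09 g/mol = 0.686 g.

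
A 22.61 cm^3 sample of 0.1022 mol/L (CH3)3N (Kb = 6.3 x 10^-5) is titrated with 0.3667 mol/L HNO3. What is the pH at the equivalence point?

n((CH3)3N) = 0.1022 x 0.02261 = 0.002311 mol; V(HNO3) at equivalence = 0.002311/0.3667 = 0.006301 L.
At equivalence the base is fully converted to (CH3)3NH+; total volume = 0.02891 L, so [(CH3)3NH+] = 0.002311/0.02891 = 0.07992 M.
Ka((CH3)3NH+) = Kw/Kb = 1.0e-14 / 6.3 x 10^-5 = 1.59e-10.
[H^+] = sqrt(Ka x [(CH3)3NH+]) = sqrt(1.59e-10 x 0.07992) = 3.56e-6 M.
pH = -log(3.56e-6) = 5.45.

5.45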